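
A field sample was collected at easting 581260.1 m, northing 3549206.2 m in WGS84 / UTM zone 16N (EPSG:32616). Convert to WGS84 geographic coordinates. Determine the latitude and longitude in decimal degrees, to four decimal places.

Zone 16N: λ₀ = -87°, k₀ = 0.9996, false easting 500000 m.
Meridian distance M = (N − FN)/k₀ = 3550626.5 m.
Inverse transverse Mercator on WGS84 gives φ = 32.07620009°, λ = -86.13899962°.

lat 32.0762°, lon -86.1390°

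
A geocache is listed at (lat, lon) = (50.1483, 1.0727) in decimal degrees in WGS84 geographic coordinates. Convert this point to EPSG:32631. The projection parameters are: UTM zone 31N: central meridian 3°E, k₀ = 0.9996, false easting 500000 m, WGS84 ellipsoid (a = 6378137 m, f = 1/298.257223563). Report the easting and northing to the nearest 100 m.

Zone 31 central meridian λ₀ = 6×31 − 183 = 3°; Δλ = -1.9273°.
Transverse Mercator on WGS84 with k₀ = 0.9996 gives E = 362306.009 m, N = 5556897.790 m.

E 362300 m, N 5556900 m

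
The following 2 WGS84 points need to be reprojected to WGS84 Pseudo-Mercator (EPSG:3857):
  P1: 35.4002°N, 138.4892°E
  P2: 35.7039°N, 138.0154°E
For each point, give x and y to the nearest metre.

P1: x 15416547 m, y 4218401 m; P2: x 15363804 m, y 4259955 m

Web Mercator: x = R·λ, y = R·ln tan(π/4+φ/2), R = 6378137 m.
P1 (35.4002°, 138.4892°) → (15416547.224, 4218400.601) m.
P2 (35.7039°, 138.0154°) → (15363804.050, 4259954.586) m.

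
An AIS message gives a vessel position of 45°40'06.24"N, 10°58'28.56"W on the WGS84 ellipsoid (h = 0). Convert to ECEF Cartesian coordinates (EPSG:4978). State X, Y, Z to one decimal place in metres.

WGS84: a = 6378137 m, e² = 0.006694380; N(φ) = a/√(1−e²sin²φ) = 6389088.589 m.
X = (N+h)·cosφ·cosλ = 4383105.413 m; Y = (N+h)·cosφ·sinλ = -849973.051 m; Z = (N(1−e²)+h)·sinφ = 4539568.147 m.

X 4383105.4 m, Y -849973.1 m, Z 4539568.1 m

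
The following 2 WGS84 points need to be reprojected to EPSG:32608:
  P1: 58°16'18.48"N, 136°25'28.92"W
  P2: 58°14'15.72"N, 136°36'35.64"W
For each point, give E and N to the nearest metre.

P1: E 416430 m, N 6459855 m; P2: E 405477 m, N 6456304 m

UTM zone 8N: λ₀ = -135°, k₀ = 0.9996.
P1 (58.2718°, -136.4247°) → (416430.021, 6459854.951) m.
P2 (58.2377°, -136.6099°) → (405477.047, 6456303.729) m.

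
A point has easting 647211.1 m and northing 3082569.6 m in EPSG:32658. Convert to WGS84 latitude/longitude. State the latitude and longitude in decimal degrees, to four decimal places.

lat 27.8598°, lon 166.4952°

Zone 58N: λ₀ = 165°, k₀ = 0.9996, false easting 500000 m.
Meridian distance M = (N − FN)/k₀ = 3083803.1 m.
Inverse transverse Mercator on WGS84 gives φ = 27.85979993°, λ = 166.49519951°.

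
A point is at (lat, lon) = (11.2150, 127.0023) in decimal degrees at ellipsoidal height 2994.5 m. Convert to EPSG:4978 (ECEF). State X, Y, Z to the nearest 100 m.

WGS84: a = 6378137 m, e² = 0.006694380; N(φ) = a/√(1−e²sin²φ) = 6378944.712 m.
X = (N+h)·cosφ·cosλ = -3767605.724 m; Y = (N+h)·cosφ·sinλ = 4999364.104 m; Z = (N(1−e²)+h)·sinφ = 1232925.376 m.

X -3767600 m, Y 4999400 m, Z 1232900 m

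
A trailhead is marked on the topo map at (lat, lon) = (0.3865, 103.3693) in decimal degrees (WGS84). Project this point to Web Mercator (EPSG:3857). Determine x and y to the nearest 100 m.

x 11507000 m, y 43000 m

Web Mercator is spherical with R = a = 6378137 m.
x = R·λ = 6378137 × 1.804134630 = 11507017.840 m.
y = R·ln tan(π/4 + φ/2) = 6378137 × 0.006745749 = 43025.309 m.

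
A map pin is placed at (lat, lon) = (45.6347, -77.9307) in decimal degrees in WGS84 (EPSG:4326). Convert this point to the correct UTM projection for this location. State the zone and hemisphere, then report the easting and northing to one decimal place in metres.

Longitude -77.9307° lies in the 6° band [-78°, -72°), giving zone 18; latitude is north of the equator, so 18N.
Zone 18 central meridian λ₀ = 6×18 − 183 = -75°; Δλ = -2.9307°.
Transverse Mercator on WGS84 with k₀ = 0.9996 gives E = 271582.469 m, N = 5057639.567 m.

Zone 18N: E 271582.5 m, N 5057639.6 m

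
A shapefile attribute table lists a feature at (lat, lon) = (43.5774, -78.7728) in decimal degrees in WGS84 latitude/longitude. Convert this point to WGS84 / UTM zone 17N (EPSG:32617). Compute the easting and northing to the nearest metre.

Zone 17 central meridian λ₀ = 6×17 − 183 = -81°; Δλ = +2.2272°.
Transverse Mercator on WGS84 with k₀ = 0.9996 gives E = 679828.637 m, N = 4827347.281 m.

E 679829 m, N 4827347 m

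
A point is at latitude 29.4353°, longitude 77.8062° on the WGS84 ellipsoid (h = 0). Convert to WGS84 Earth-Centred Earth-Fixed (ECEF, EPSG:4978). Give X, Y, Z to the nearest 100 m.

WGS84: a = 6378137 m, e² = 0.006694380; N(φ) = a/√(1−e²sin²φ) = 6383299.297 m.
X = (N+h)·cosφ·cosλ = 1174227.168 m; Y = (N+h)·cosφ·sinλ = 5433862.420 m; Z = (N(1−e²)+h)·sinφ = 3116010.918 m.

X 1174200 m, Y 5433900 m, Z 3116000 m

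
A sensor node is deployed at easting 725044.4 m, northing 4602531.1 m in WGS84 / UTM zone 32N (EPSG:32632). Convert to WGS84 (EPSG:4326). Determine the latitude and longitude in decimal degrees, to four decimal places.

lat 41.5428°, lon 11.6980°

Zone 32N: λ₀ = 9°, k₀ = 0.9996, false easting 500000 m.
Meridian distance M = (N − FN)/k₀ = 4604372.8 m.
Inverse transverse Mercator on WGS84 gives φ = 41.54279964°, λ = 11.69800007°.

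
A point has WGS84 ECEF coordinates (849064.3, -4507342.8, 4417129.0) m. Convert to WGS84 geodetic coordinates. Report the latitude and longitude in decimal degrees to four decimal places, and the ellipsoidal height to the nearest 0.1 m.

lat 44.1139°, lon -79.3320°, h -82.9 m

λ = atan2(Y, X) = -79.33199983°; p = √(X²+Y²) = 4586616.3 m.
Bowring's method on WGS84 (a = 6378137 m, b = 6356752.314 m) gives φ = 44.11390009°, h = -82.897 m.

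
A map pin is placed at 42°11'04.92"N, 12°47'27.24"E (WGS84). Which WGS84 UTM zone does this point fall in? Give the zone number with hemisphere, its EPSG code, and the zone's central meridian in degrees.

UTM zone = ⌊(λ + 180)/6⌋ + 1; 12.7909° ∈ [12°, 18°) → zone 33.
Hemisphere: N (φ ≥ 0).
Central meridian λ₀ = 6×33 − 183 = 15°.
EPSG code: 32633.

Zone 33N (EPSG:32633), central meridian 15°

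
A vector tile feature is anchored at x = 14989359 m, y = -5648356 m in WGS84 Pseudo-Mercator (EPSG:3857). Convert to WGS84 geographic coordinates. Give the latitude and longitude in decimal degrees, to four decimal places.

R = 6378137 m. λ = x/R = 134.65170289°.
φ = 2·arctan(exp(y/R)) − 90° = 2·arctan(0.41247) − 90° = -45.17020058°.

lat -45.1702°, lon 134.6517°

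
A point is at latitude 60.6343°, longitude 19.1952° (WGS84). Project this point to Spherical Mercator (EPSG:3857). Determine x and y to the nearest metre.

Web Mercator is spherical with R = a = 6378137 m.
x = R·λ = 6378137 × 0.335019441 = 2136799.890 m.
y = R·ln tan(π/4 + φ/2) = 6378137 × 1.339314638 = 8542332.249 m.

x 2136800 m, y 8542332 m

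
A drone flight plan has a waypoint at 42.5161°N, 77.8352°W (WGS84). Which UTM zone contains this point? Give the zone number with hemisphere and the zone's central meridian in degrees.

UTM zone = ⌊(λ + 180)/6⌋ + 1; -77.8352° ∈ [-78°, -72°) → zone 18.
Hemisphere: N (φ ≥ 0).
Central meridian λ₀ = 6×18 − 183 = -75°.

Zone 18N, central meridian -75°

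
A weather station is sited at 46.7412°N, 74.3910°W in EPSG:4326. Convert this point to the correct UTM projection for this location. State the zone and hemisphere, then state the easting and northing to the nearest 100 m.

Zone 18N: E 546500 m, N 5176600 m

Longitude -74.3910° lies in the 6° band [-78°, -72°), giving zone 18; latitude is north of the equator, so 18N.
Zone 18 central meridian λ₀ = 6×18 − 183 = -75°; Δλ = +0.6090°.
Transverse Mercator on WGS84 with k₀ = 0.9996 gives E = 546522.612 m, N = 5176585.322 m.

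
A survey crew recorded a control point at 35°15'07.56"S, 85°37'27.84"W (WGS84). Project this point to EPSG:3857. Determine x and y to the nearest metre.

x -9531665 m, y -4198194 m

Web Mercator is spherical with R = a = 6378137 m.
x = R·λ = 6378137 × -1.494427700 = -9531664.607 m.
y = R·ln tan(π/4 + φ/2) = 6378137 × -0.658216266 = -4198193.521 m.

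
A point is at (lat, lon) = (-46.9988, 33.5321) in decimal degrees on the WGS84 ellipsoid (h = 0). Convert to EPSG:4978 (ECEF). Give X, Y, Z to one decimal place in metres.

WGS84: a = 6378137 m, e² = 0.006694380; N(φ) = a/√(1−e²sin²φ) = 6389586.337 m.
X = (N+h)·cosφ·cosλ = 3632547.258 m; Y = (N+h)·cosφ·sinλ = 2407258.382 m; Z = (N(1−e²)+h)·sinφ = -4641673.806 m.

X 3632547.3 m, Y 2407258.4 m, Z -4641673.8 m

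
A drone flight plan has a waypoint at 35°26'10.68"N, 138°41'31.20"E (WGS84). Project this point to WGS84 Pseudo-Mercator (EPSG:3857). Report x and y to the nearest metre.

Web Mercator is spherical with R = a = 6378137 m.
x = R·λ = 6378137 × 2.420632046 = 15439122.817 m.
y = R·ln tan(π/4 + φ/2) = 6378137 × 0.662157583 = 4223331.783 m.

x 15439123 m, y 4223332 m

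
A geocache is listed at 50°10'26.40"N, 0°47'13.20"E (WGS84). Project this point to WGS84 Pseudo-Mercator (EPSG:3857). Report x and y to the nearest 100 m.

x 87600 m, y 6476500 m

Web Mercator is spherical with R = a = 6378137 m.
x = R·λ = 6378137 × 0.013735741 = 87608.439 m.
y = R·ln tan(π/4 + φ/2) = 6378137 × 1.015416302 = 6476464.284 m.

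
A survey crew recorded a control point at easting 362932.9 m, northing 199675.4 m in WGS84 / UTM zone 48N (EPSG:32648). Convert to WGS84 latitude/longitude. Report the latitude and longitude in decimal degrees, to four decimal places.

lat 1.8061°, lon 103.7677°

Zone 48N: λ₀ = 105°, k₀ = 0.9996, false easting 500000 m.
Meridian distance M = (N − FN)/k₀ = 199755.3 m.
Inverse transverse Mercator on WGS84 gives φ = 1.80609962°, λ = 103.76769990°.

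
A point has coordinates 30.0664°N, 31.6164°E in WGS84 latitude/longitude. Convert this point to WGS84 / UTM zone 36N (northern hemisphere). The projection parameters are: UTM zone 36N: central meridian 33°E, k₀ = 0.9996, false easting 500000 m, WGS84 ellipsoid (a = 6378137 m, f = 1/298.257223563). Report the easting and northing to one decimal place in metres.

E 366637.4 m, N 3326949.9 m

Zone 36 central meridian λ₀ = 6×36 − 183 = 33°; Δλ = -1.3836°.
Transverse Mercator on WGS84 with k₀ = 0.9996 gives E = 366637.406 m, N = 3326949.885 m.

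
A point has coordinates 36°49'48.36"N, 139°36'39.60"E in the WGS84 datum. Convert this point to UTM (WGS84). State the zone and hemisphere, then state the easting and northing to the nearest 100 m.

Zone 54N: E 376100 m, N 4076900 m

Longitude 139.6110° lies in the 6° band [138°, 144°), giving zone 54; latitude is north of the equator, so 54N.
Zone 54 central meridian λ₀ = 6×54 − 183 = 141°; Δλ = -1.3890°.
Transverse Mercator on WGS84 with k₀ = 0.9996 gives E = 376134.364 m, N = 4076925.197 m.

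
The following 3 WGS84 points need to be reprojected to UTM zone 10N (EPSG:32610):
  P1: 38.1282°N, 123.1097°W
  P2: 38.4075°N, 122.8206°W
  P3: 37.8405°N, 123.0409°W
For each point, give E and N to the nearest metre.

P1: E 490385 m, N 4220045 m; P2: E 515663 m, N 4251045 m; P3: E 496401 m, N 4188119 m

UTM zone 10N: λ₀ = -123°, k₀ = 0.9996.
P1 (38.1282°, -123.1097°) → (490385.423, 4220044.915) m.
P2 (38.4075°, -122.8206°) → (515663.290, 4251044.798) m.
P3 (37.8405°, -123.0409°) → (496401.326, 4188119.192) m.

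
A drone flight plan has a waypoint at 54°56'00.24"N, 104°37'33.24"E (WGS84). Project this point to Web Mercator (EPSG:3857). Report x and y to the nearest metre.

Web Mercator is spherical with R = a = 6378137 m.
x = R·λ = 6378137 × 1.826066438 = 11646901.912 m.
y = R·ln tan(π/4 + φ/2) = 6378137 × 1.152209670 = 7348951.125 m.

x 11646902 m, y 7348951 m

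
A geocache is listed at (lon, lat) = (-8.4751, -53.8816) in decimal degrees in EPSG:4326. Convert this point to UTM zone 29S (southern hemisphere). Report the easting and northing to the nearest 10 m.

Zone 29 central meridian λ₀ = 6×29 − 183 = -9°; Δλ = +0.5249°.
Transverse Mercator on WGS84 with k₀ = 0.9996 gives E = 534504.369 m, N = 4029523.773 m.

E 534500 m, N 4029520 m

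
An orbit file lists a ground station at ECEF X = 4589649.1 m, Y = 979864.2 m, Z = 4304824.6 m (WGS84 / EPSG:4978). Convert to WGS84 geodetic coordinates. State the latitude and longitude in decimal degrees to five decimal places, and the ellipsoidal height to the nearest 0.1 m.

lat 42.72100°, lon 12.05140°, h 61.8 m

λ = atan2(Y, X) = 12.05139942°; p = √(X²+Y²) = 4693081.4 m.
Bowring's method on WGS84 (a = 6378137 m, b = 6356752.314 m) gives φ = 42.72099972°, h = 61.759 m.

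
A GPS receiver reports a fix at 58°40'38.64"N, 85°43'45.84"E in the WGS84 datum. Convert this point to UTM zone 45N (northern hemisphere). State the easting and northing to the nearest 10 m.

E 426320 m, N 6504830 m

Zone 45 central meridian λ₀ = 6×45 − 183 = 87°; Δλ = -1.2706°.
Transverse Mercator on WGS84 with k₀ = 0.9996 gives E = 426322.220 m, N = 6504829.149 m.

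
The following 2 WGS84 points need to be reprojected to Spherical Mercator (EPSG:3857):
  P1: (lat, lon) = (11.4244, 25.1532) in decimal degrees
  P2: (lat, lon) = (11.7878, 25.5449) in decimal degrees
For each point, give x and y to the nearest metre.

Web Mercator: x = R·λ, y = R·ln tan(π/4+φ/2), R = 6378137 m.
P1 (11.4244°, 25.1532°) → (2800041.416, 1280270.167) m.
P2 (11.7878°, 25.5449°) → (2843645.260, 1321568.128) m.

P1: x 2800041 m, y 1280270 m; P2: x 2843645 m, y 1321568 m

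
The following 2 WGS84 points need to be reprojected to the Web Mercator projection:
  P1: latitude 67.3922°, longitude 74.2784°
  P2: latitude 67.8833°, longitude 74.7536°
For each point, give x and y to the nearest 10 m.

P1: x 8268630 m, y 10268710 m; P2: x 8321530 m, y 10412410 m

Web Mercator: x = R·λ, y = R·ln tan(π/4+φ/2), R = 6378137 m.
P1 (67.3922°, 74.2784°) → (8268633.665, 10268708.347) m.
P2 (67.8833°, 74.7536°) → (8321532.687, 10412405.404) m.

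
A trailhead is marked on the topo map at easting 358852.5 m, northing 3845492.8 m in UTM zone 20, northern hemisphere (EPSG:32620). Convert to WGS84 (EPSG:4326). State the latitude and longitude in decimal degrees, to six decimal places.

Zone 20N: λ₀ = -63°, k₀ = 0.9996, false easting 500000 m.
Meridian distance M = (N − FN)/k₀ = 3847031.6 m.
Inverse transverse Mercator on WGS84 gives φ = 34.74180036°, λ = -64.54190012°.

lat 34.741800°, lon -64.541900°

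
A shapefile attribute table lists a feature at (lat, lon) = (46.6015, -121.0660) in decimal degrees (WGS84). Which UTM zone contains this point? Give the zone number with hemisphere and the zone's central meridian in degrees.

Zone 10N, central meridian -123°

UTM zone = ⌊(λ + 180)/6⌋ + 1; -121.0660° ∈ [-126°, -120°) → zone 10.
Hemisphere: N (φ ≥ 0).
Central meridian λ₀ = 6×10 − 183 = -123°.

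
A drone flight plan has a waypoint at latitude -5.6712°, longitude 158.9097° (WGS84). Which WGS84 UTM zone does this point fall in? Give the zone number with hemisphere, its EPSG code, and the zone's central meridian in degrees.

Zone 57S (EPSG:32757), central meridian 159°

UTM zone = ⌊(λ + 180)/6⌋ + 1; 158.9097° ∈ [156°, 162°) → zone 57.
Hemisphere: S (φ < 0).
Central meridian λ₀ = 6×57 − 183 = 159°.
EPSG code: 32757.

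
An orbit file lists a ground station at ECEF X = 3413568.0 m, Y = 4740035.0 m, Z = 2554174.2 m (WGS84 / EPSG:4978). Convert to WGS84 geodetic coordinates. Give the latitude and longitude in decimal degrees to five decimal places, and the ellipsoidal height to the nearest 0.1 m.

lat 23.75960°, lon 54.24020°, h 589.1 m

λ = atan2(Y, X) = 54.24019993°; p = √(X²+Y²) = 5841265.1 m.
Bowring's method on WGS84 (a = 6378137 m, b = 6356752.314 m) gives φ = 23.75959993°, h = 589.144 m.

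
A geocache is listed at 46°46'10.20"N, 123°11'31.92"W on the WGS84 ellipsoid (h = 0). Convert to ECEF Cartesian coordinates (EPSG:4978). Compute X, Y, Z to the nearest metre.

WGS84: a = 6378137 m, e² = 0.006694380; N(φ) = a/√(1−e²sin²φ) = 6389500.625 m.
X = (N+h)·cosφ·cosλ = -2395853.294 m; Y = (N+h)·cosφ·sinλ = -3662335.660 m; Z = (N(1−e²)+h)·sinφ = 4624251.368 m.

X -2395853 m, Y -3662336 m, Z 4624251 m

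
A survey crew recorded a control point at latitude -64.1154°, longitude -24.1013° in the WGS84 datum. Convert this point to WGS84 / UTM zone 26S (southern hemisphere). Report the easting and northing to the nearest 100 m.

E 641200 m, N 2886900 m

Zone 26 central meridian λ₀ = 6×26 − 183 = -27°; Δλ = +2.8987°.
Transverse Mercator on WGS84 with k₀ = 0.9996 gives E = 641159.403 m, N = 2886912.924 m.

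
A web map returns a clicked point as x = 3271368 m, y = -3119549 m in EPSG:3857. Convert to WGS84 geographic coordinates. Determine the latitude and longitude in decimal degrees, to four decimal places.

R = 6378137 m. λ = x/R = 29.38719874°.
φ = 2·arctan(exp(y/R)) − 90° = 2·arctan(0.61318) − 90° = -26.96859775°.

lat -26.9686°, lon 29.3872°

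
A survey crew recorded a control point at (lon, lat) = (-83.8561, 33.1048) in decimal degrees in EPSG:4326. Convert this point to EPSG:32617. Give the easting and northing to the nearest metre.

E 233466 m, N 3666535 m

Zone 17 central meridian λ₀ = 6×17 − 183 = -81°; Δλ = -2.8561°.
Transverse Mercator on WGS84 with k₀ = 0.9996 gives E = 233466.040 m, N = 3666535.301 m.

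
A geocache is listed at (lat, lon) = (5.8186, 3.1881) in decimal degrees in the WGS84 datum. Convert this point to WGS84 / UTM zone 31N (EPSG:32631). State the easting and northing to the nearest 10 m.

Zone 31 central meridian λ₀ = 6×31 − 183 = 3°; Δλ = +0.1881°.
Transverse Mercator on WGS84 with k₀ = 0.9996 gives E = 520823.735 m, N = 643155.748 m.

E 520820 m, N 643160 m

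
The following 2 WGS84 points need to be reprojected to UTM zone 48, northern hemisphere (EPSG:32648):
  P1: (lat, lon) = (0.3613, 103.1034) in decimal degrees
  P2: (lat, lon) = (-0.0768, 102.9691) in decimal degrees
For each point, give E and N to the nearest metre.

P1: E 288921 m, N 39957 m; P2: E 273964 m, N -8494 m

UTM zone 48N: λ₀ = 105°, k₀ = 0.9996.
P1 (0.3613°, 103.1034°) → (288921.265, 39956.547) m.
P2 (-0.0768°, 102.9691°) → (273964.223, -8494.079) m.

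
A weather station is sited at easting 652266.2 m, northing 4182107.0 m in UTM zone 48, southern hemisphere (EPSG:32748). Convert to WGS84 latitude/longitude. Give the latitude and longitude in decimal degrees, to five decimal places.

lat -52.48990°, lon 107.24270°

Zone 48S: λ₀ = 105°, k₀ = 0.9996, false easting 500000 m, false northing 10000000 m.
Meridian distance M = (N − FN)/k₀ = -5820221.1 m.
Inverse transverse Mercator on WGS84 gives φ = -52.48990006°, λ = 107.24269970°.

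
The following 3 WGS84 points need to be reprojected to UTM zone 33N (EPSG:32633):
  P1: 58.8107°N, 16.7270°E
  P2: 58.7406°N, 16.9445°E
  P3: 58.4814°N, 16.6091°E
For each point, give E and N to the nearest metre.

UTM zone 33N: λ₀ = 15°, k₀ = 0.9996.
P1 (58.8107°, 16.7270°) → (599757.191, 6520259.943) m.
P2 (58.7406°, 16.9445°) → (612545.149, 6512801.032) m.
P3 (58.4814°, 16.6091°) → (593827.184, 6483431.215) m.

P1: E 599757 m, N 6520260 m; P2: E 612545 m, N 6512801 m; P3: E 593827 m, N 6483431 m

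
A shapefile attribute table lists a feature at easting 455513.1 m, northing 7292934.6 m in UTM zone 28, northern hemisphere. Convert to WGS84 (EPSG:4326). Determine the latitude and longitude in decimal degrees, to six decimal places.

lat 65.754900°, lon -15.970900°

Zone 28N: λ₀ = -15°, k₀ = 0.9996, false easting 500000 m.
Meridian distance M = (N − FN)/k₀ = 7295852.9 m.
Inverse transverse Mercator on WGS84 gives φ = 65.75489971°, λ = -15.97089968°.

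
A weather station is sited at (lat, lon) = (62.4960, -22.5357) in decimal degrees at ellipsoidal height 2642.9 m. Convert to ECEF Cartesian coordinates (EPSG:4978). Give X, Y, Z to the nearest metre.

X 2728896 m, Y -1132338 m, Z 5636600 m

WGS84: a = 6378137 m, e² = 0.006694380; N(φ) = a/√(1−e²sin²φ) = 6394999.428 m.
X = (N+h)·cosφ·cosλ = 2728895.812 m; Y = (N+h)·cosφ·sinλ = -1132338.227 m; Z = (N(1−e²)+h)·sinφ = 5636599.756 m.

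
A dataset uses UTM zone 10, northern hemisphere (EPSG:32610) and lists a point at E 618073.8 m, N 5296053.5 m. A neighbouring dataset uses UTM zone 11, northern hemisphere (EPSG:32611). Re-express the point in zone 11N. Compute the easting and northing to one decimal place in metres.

E 168867.5 m, N 5304327.8 m

UTM 10N → geographic: φ = 47.80700029°, λ = -121.42299948°.
UTM 11N (λ₀ = -117°) forward: E = 168867.451 m, N = 5304327.770 m.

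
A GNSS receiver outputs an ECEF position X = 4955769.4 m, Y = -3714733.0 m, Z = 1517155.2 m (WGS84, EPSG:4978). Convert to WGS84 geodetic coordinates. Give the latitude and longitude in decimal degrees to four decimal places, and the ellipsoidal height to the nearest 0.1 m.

lat 13.8534°, lon -36.8544°, h -350.2 m

λ = atan2(Y, X) = -36.85439997°; p = √(X²+Y²) = 6193455.5 m.
Bowring's method on WGS84 (a = 6378137 m, b = 6356752.314 m) gives φ = 13.85340041°, h = -350.153 m.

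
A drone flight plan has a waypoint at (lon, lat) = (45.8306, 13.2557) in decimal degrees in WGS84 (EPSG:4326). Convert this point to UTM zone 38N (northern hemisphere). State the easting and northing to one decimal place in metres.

E 589981.1 m, N 1465562.5 m

Zone 38 central meridian λ₀ = 6×38 − 183 = 45°; Δλ = +0.8306°.
Transverse Mercator on WGS84 with k₀ = 0.9996 gives E = 589981.130 m, N = 1465562.460 m.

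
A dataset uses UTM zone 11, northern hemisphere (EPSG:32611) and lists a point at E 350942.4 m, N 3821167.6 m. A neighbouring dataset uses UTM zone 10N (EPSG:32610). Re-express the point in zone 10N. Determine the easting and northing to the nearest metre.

E 901769 m, N 3828675 m

UTM 11N → geographic: φ = 34.52140014°, λ = -118.62400041°.
UTM 10N (λ₀ = -123°) forward: E = 901768.975 m, N = 3828675.229 m.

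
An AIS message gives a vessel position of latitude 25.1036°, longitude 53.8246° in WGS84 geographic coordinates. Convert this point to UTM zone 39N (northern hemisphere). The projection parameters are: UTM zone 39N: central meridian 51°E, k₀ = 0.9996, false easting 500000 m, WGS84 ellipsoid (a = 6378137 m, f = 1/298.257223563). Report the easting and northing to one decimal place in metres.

E 784864.5 m, N 2779399.9 m

Zone 39 central meridian λ₀ = 6×39 − 183 = 51°; Δλ = +2.8246°.
Transverse Mercator on WGS84 with k₀ = 0.9996 gives E = 784864.463 m, N = 2779399.924 m.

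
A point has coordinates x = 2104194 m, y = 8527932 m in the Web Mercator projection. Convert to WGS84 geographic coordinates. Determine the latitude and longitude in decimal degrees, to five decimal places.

lat 60.57080°, lon 18.90230°

R = 6378137 m. λ = x/R = 18.90229631°.
φ = 2·arctan(exp(y/R)) − 90° = 2·arctan(3.80782) − 90° = 60.57080191°.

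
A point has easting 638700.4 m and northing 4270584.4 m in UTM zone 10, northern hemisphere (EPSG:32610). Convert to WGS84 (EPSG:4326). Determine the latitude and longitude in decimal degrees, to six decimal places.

Zone 10N: λ₀ = -123°, k₀ = 0.9996, false easting 500000 m.
Meridian distance M = (N − FN)/k₀ = 4272293.3 m.
Inverse transverse Mercator on WGS84 gives φ = 38.57290032°, λ = -121.40780023°.

lat 38.572900°, lon -121.407800°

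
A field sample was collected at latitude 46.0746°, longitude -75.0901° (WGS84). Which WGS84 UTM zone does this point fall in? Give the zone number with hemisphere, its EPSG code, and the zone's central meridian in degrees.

Zone 18N (EPSG:32618), central meridian -75°

UTM zone = ⌊(λ + 180)/6⌋ + 1; -75.0901° ∈ [-78°, -72°) → zone 18.
Hemisphere: N (φ ≥ 0).
Central meridian λ₀ = 6×18 − 183 = -75°.
EPSG code: 32618.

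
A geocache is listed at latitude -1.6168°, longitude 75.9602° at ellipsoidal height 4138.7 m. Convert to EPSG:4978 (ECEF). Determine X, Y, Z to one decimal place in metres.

WGS84: a = 6378137 m, e² = 0.006694380; N(φ) = a/√(1−e²sin²φ) = 6378153.995 m.
X = (N+h)·cosφ·cosλ = 1547701.277 m; Y = (N+h)·cosφ·sinλ = 6189172.311 m; Z = (N(1−e²)+h)·sinφ = -178870.013 m.

X 1547701.3 m, Y 6189172.3 m, Z -178870.0 m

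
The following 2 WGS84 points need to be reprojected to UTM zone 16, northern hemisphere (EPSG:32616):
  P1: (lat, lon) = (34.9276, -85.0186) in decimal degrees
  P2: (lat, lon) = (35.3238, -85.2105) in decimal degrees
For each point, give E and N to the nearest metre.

UTM zone 16N: λ₀ = -87°, k₀ = 0.9996.
P1 (34.9276°, -85.0186°) → (680977.668, 3866806.291) m.
P2 (35.3238°, -85.2105°) → (662657.794, 3910421.183) m.

P1: E 680978 m, N 3866806 m; P2: E 662658 m, N 3910421 m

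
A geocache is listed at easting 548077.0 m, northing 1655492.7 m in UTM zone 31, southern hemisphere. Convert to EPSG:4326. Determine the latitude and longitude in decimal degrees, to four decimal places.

Zone 31S: λ₀ = 3°, k₀ = 0.9996, false easting 500000 m, false northing 10000000 m.
Meridian distance M = (N − FN)/k₀ = -8347846.4 m.
Inverse transverse Mercator on WGS84 gives φ = -75.18120004°, λ = 4.68420029°.

lat -75.1812°, lon 4.6842°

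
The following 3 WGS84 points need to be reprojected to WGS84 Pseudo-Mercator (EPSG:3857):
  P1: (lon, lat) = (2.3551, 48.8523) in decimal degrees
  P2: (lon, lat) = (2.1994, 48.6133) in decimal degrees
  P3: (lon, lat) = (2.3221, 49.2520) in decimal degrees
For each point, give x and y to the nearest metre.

P1: x 262169 m, y 6249837 m; P2: x 244836 m, y 6209499 m; P3: x 258495 m, y 6317729 m

Web Mercator: x = R·λ, y = R·ln tan(π/4+φ/2), R = 6378137 m.
P1 (48.8523°, 2.3551°) → (262168.533, 6249836.853) m.
P2 (48.6133°, 2.1994°) → (244836.088, 6209499.409) m.
P3 (49.2520°, 2.3221°) → (258494.990, 6317729.198) m.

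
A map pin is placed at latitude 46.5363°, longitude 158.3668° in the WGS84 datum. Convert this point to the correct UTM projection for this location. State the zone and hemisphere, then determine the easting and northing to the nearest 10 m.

Longitude 158.3668° lies in the 6° band [156°, 162°), giving zone 57; latitude is north of the equator, so 57N.
Zone 57 central meridian λ₀ = 6×57 − 183 = 159°; Δλ = -0.6332°.
Transverse Mercator on WGS84 with k₀ = 0.9996 gives E = 451445.764 m, N = 5153831.644 m.

Zone 57N: E 451450 m, N 5153830 m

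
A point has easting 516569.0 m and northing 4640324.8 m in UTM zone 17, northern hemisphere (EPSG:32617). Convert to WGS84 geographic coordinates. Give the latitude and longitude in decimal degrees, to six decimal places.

Zone 17N: λ₀ = -81°, k₀ = 0.9996, false easting 500000 m.
Meridian distance M = (N − FN)/k₀ = 4642181.7 m.
Inverse transverse Mercator on WGS84 gives φ = 41.91469970°, λ = -80.80020054°.

lat 41.914700°, lon -80.800201°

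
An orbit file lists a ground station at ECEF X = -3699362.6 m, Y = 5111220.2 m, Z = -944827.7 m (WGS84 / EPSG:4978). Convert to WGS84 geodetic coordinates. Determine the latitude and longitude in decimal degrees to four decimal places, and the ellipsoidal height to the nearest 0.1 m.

λ = atan2(Y, X) = 125.89600001°; p = √(X²+Y²) = 6309505.2 m.
Bowring's method on WGS84 (a = 6378137 m, b = 6356752.314 m) gives φ = -8.57310028°, h = 2189.734 m.

lat -8.5731°, lon 125.8960°, h 2189.7 m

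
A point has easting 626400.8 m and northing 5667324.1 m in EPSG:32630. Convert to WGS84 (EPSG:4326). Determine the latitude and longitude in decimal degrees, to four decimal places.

Zone 30N: λ₀ = -3°, k₀ = 0.9996, false easting 500000 m.
Meridian distance M = (N − FN)/k₀ = 5669591.9 m.
Inverse transverse Mercator on WGS84 gives φ = 51.14340004°, λ = -1.19299966°.

lat 51.1434°, lon -1.1930°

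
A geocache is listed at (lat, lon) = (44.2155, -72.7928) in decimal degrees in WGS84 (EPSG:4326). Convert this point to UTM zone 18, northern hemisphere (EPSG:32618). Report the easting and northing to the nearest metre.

E 676320 m, N 4898177 m

Zone 18 central meridian λ₀ = 6×18 − 183 = -75°; Δλ = +2.2072°.
Transverse Mercator on WGS84 with k₀ = 0.9996 gives E = 676319.791 m, N = 4898177.355 m.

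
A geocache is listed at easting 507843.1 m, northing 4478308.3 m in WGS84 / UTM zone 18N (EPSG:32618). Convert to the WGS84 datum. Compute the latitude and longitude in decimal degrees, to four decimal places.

Zone 18N: λ₀ = -75°, k₀ = 0.9996, false easting 500000 m.
Meridian distance M = (N − FN)/k₀ = 4480100.3 m.
Inverse transverse Mercator on WGS84 gives φ = 40.45540030°, λ = -74.90749965°.

lat 40.4554°, lon -74.9075°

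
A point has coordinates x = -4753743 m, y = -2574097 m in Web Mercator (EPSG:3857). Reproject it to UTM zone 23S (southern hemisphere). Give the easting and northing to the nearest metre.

Web Mercator inverse (R = 6378137 m) → φ = -22.52019875°, λ = -42.70359994°.
UTM 23S forward: E = 736207.125 m, N = 7507778.834 m.

E 736207 m, N 7507779 m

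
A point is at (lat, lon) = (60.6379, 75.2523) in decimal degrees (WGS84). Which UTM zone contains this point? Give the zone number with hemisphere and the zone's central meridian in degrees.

UTM zone = ⌊(λ + 180)/6⌋ + 1; 75.2523° ∈ [72°, 78°) → zone 43.
Hemisphere: N (φ ≥ 0).
Central meridian λ₀ = 6×43 − 183 = 75°.

Zone 43N, central meridian 75°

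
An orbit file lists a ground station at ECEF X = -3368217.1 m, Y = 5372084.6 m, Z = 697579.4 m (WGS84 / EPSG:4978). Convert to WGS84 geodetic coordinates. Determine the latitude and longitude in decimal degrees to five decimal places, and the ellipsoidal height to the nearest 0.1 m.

lat 6.32020°, lon 122.08710°, h 1053.8 m

λ = atan2(Y, X) = 122.08710003°; p = √(X²+Y²) = 6340676.6 m.
Bowring's method on WGS84 (a = 6378137 m, b = 6356752.314 m) gives φ = 6.32019965°, h = 1053.812 m.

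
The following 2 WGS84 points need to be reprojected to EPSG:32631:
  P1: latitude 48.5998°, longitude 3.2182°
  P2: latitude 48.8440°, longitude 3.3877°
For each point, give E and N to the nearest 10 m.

P1: E 516090 m, N 5382990 m; P2: E 528450 m, N 5410190 m

UTM zone 31N: λ₀ = 3°, k₀ = 0.9996.
P1 (48.5998°, 3.2182°) → (516087.167, 5382991.976) m.
P2 (48.8440°, 3.3877°) → (528445.784, 5410186.700) m.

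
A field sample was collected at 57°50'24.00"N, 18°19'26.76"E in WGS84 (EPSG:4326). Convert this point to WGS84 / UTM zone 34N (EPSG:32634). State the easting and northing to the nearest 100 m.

E 341100 m, N 6414000 m

Zone 34 central meridian λ₀ = 6×34 − 183 = 21°; Δλ = -2.6759°.
Transverse Mercator on WGS84 with k₀ = 0.9996 gives E = 341149.784 m, N = 6414038.244 m.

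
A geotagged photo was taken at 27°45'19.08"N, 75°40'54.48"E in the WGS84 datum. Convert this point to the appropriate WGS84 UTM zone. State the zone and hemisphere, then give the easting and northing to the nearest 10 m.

Zone 43N: E 567190 m, N 3070280 m

Longitude 75.6818° lies in the 6° band [72°, 78°), giving zone 43; latitude is north of the equator, so 43N.
Zone 43 central meridian λ₀ = 6×43 − 183 = 75°; Δλ = +0.6818°.
Transverse Mercator on WGS84 with k₀ = 0.9996 gives E = 567188.022 m, N = 3070282.351 m.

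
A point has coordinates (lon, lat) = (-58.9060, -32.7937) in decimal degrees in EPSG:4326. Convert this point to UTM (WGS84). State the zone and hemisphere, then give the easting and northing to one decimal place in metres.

Longitude -58.9060° lies in the 6° band [-60°, -54°), giving zone 21; latitude is south of the equator, so 21S.
Zone 21 central meridian λ₀ = 6×21 − 183 = -57°; Δλ = -1.9060°.
Transverse Mercator on WGS84 with k₀ = 0.9996 gives E = 321522.500 m, N = 6369974.906 m.

Zone 21S: E 321522.5 m, N 6369974.9 m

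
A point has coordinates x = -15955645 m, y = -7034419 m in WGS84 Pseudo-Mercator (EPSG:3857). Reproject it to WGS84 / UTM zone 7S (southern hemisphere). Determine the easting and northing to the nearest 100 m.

E 344500 m, N 4094400 m

Web Mercator inverse (R = 6378137 m) → φ = -53.27709834°, λ = -143.33199771°.
UTM 7S forward: E = 344514.791 m, N = 4094367.016 m.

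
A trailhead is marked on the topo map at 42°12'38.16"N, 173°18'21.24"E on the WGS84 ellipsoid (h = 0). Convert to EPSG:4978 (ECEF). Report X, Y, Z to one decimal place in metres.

X -4699059.5 m, Y 551522.1 m, Z 4262959.0 m

WGS84: a = 6378137 m, e² = 0.006694380; N(φ) = a/√(1−e²sin²φ) = 6387795.604 m.
X = (N+h)·cosφ·cosλ = -4699059.454 m; Y = (N+h)·cosφ·sinλ = 551522.063 m; Z = (N(1−e²)+h)·sinφ = 4262959.019 m.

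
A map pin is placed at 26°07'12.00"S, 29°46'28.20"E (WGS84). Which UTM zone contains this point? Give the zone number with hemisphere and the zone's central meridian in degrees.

Zone 35S, central meridian 27°

UTM zone = ⌊(λ + 180)/6⌋ + 1; 29.7745° ∈ [24°, 30°) → zone 35.
Hemisphere: S (φ < 0).
Central meridian λ₀ = 6×35 − 183 = 27°.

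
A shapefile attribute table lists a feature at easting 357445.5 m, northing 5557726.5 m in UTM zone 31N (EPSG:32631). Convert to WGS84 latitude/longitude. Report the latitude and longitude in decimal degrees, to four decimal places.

Zone 31N: λ₀ = 3°, k₀ = 0.9996, false easting 500000 m.
Meridian distance M = (N − FN)/k₀ = 5559950.5 m.
Inverse transverse Mercator on WGS84 gives φ = 50.15460019°, λ = 1.00440046°.

lat 50.1546°, lon 1.0044°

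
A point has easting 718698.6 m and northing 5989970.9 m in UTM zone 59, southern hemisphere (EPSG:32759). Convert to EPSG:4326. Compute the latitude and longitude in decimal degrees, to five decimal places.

Zone 59S: λ₀ = 171°, k₀ = 0.9996, false easting 500000 m, false northing 10000000 m.
Meridian distance M = (N − FN)/k₀ = -4011633.8 m.
Inverse transverse Mercator on WGS84 gives φ = -36.21039977°, λ = 173.43279999°.

lat -36.21040°, lon 173.43280°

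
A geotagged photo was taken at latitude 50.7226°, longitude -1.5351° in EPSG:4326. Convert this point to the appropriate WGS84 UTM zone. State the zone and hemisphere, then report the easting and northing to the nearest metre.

Longitude -1.5351° lies in the 6° band [-6°, 0°), giving zone 30; latitude is north of the equator, so 30N.
Zone 30 central meridian λ₀ = 6×30 − 183 = -3°; Δλ = +1.4649°.
Transverse Mercator on WGS84 with k₀ = 0.9996 gives E = 603400.936 m, N = 5620001.023 m.

Zone 30N: E 603401 m, N 5620001 m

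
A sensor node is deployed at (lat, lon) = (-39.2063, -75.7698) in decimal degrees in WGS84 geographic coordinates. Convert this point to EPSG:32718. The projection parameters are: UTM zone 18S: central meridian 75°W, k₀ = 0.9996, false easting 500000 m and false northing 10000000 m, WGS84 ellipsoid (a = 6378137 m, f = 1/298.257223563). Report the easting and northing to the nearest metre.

E 433535 m, N 5660047 m

Zone 18 central meridian λ₀ = 6×18 − 183 = -75°; Δλ = -0.7698°.
Transverse Mercator on WGS84 with k₀ = 0.9996 gives E = 433535.264 m, N = 5660047.433 m.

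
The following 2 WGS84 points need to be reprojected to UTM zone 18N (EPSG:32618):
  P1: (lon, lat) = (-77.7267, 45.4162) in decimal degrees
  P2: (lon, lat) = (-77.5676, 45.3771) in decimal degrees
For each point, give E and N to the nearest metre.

P1: E 286657 m, N 5032804 m; P2: E 298966 m, N 5028050 m

UTM zone 18N: λ₀ = -75°, k₀ = 0.9996.
P1 (45.4162°, -77.7267°) → (286656.937, 5032803.598) m.
P2 (45.3771°, -77.5676°) → (298966.471, 5028049.924) m.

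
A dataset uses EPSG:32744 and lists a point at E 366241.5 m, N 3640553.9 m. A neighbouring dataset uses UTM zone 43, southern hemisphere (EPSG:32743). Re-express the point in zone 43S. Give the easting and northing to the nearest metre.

UTM 44S → geographic: φ = -57.35819962°, λ = 78.77649962°.
UTM 43S (λ₀ = 75°) forward: E = 727136.879 m, N = 3636432.916 m.

E 727137 m, N 3636433 m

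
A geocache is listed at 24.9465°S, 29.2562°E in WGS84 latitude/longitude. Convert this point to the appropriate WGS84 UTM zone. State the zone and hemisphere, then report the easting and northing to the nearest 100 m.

Longitude 29.2562° lies in the 6° band [24°, 30°), giving zone 35; latitude is south of the equator, so 35S.
Zone 35 central meridian λ₀ = 6×35 − 183 = 27°; Δλ = +2.2562°.
Transverse Mercator on WGS84 with k₀ = 0.9996 gives E = 727809.169 m, N = 7239083.762 m.

Zone 35S: E 727800 m, N 7239100 m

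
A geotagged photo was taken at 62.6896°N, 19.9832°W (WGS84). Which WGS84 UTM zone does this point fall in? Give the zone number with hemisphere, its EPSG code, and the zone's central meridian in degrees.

Zone 27N (EPSG:32627), central meridian -21°

UTM zone = ⌊(λ + 180)/6⌋ + 1; -19.9832° ∈ [-24°, -18°) → zone 27.
Hemisphere: N (φ ≥ 0).
Central meridian λ₀ = 6×27 − 183 = -21°.
EPSG code: 32627.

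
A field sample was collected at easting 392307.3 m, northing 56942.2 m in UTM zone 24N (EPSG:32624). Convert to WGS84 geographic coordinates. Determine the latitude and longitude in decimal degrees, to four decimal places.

lat 0.5151°, lon -39.9678°

Zone 24N: λ₀ = -39°, k₀ = 0.9996, false easting 500000 m.
Meridian distance M = (N − FN)/k₀ = 56965.0 m.
Inverse transverse Mercator on WGS84 gives φ = 0.51509982°, λ = -39.96779963°.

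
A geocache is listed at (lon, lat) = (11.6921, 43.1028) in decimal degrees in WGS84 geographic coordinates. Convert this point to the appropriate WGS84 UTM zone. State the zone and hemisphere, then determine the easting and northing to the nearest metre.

Zone 32N: E 719068 m, N 4775749 m

Longitude 11.6921° lies in the 6° band [6°, 12°), giving zone 32; latitude is north of the equator, so 32N.
Zone 32 central meridian λ₀ = 6×32 − 183 = 9°; Δλ = +2.6921°.
Transverse Mercator on WGS84 with k₀ = 0.9996 gives E = 719067.929 m, N = 4775748.706 m.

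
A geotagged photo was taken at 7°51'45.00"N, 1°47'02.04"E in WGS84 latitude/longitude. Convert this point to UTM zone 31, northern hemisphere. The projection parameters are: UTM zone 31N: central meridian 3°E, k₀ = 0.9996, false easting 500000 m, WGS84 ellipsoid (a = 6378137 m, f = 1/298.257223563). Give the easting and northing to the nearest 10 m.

Zone 31 central meridian λ₀ = 6×31 − 183 = 3°; Δλ = -1.2161°.
Transverse Mercator on WGS84 with k₀ = 0.9996 gives E = 365932.494 m, N = 869291.718 m.

E 365930 m, N 869290 m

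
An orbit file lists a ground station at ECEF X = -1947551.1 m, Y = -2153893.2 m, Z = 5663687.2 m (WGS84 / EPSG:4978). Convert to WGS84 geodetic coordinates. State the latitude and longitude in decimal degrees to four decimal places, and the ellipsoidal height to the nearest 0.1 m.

lat 63.0112°, lon -132.1199°, h 3526.5 m

λ = atan2(Y, X) = -132.11989943°; p = √(X²+Y²) = 2903827.0 m.
Bowring's method on WGS84 (a = 6378137 m, b = 6356752.314 m) gives φ = 63.01119979°, h = 3526.499 m.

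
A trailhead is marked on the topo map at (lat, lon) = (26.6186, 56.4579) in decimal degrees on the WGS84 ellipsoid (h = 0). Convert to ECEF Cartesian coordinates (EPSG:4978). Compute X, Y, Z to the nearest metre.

WGS84: a = 6378137 m, e² = 0.006694380; N(φ) = a/√(1−e²sin²φ) = 6382427.065 m.
X = (N+h)·cosφ·cosλ = 3152818.058 m; Y = (N+h)·cosφ·sinλ = 4755792.260 m; Z = (N(1−e²)+h)·sinφ = 2840498.668 m.

X 3152818 m, Y 4755792 m, Z 2840499 m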